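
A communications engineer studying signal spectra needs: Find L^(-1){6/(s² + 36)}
L^(-1){w/(s² + w²)}=sin(wt)
Here w=6

Answer: sin(6t)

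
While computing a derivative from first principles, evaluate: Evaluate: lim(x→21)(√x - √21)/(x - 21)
Multiply by conjugate (√x+√21)/(√x+√21):
= (x - 21)/((x - 21)(√x+√21)) = 1/(√x+√21)
As x → 21: 1/(2√21)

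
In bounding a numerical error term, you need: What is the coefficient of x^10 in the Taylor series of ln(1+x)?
ln(1+x) = Σ (-1)^(n+1) x^n/n
Coefficient of x^10 = (-1)^11/10 = -1/10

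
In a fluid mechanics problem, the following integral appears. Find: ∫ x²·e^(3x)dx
Integration by parts twice:
First: u = x², dv = e^(3x) dx => x²e^(3x)/3 - (2/3)∫ xe^(3x) dx
Second (∫ xe^(3x) dx): xe^(3x)/3 - e^(3x)/9
Combining: e^(3x)(x²/3 - 2x/9 + 2/27) + C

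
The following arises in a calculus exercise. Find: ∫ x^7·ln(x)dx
By parts: u = ln(x), dv = x^7 dx
du = 1/x dx, v = x^8/8
= x^8·ln(x)/8 - ∫ x^7/8 dx
= x^8·ln(x)/8 - x^8/64 + C

Answer: x^8(ln(x)/8 - 1/64) + C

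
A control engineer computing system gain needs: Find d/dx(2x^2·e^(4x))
Product rule: (fg)'=f'g + fg'
f=2x^2, f'=4x
g=e^(4x), g'=4·e^(4x)

Answer: 4x·e^(4x) + 8x^2·e^(4x)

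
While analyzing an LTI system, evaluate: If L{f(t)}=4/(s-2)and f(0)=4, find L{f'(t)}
L{f'(t)} = s·F(s) - f(0) = 4s/(s-2) - 4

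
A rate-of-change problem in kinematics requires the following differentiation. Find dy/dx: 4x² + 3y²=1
Differentiate: 8x + 6y·(dy/dx)=0
dy/dx=-8x/(6y)=-(4/3)·(x/y)

Answer: dy/dx=-(4/3)·(x/y)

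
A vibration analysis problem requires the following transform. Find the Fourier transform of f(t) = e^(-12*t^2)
The Fourier transform of a Gaussian e^(-a * t^2) is sqrt(pi/a) * e^(-omega^2/(4a)).
With a=12: F(omega)=sqrt(pi/12) * e^(-omega^2/48)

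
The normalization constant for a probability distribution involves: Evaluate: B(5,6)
B(x,y)=Γ(x)Γ(y)/Γ(x + y)=(x-1)!(y-1)!/(x + y-1)!
B(5,6)=4!·5!/10!=1/1260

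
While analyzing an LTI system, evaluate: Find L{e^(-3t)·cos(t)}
First shifting: L{e^(at)f(t)}=F(s-a)
L{cos(t)}=s/(s² + 1)
Shift: (s + 3)/((s + 3)² + 1)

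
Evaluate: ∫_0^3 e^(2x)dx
Antiderivative: (1/2)e^(2x)
Evaluate: (1/2)(e^6-1)

Answer: (e^6-1)/2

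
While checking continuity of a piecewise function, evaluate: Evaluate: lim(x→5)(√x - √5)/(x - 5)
Multiply by conjugate (√x + √5)/(√x + √5):
=(x - 5)/((x - 5)(√x + √5))=1/(√x + √5)
As x → 5: 1/(2√5)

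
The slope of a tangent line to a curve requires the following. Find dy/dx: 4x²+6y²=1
Differentiate: 8x + 12y·(dy/dx)=0
dy/dx=-8x/(12y)=-(2/3)·(x/y)

Answer: dy/dx=-(2/3)·(x/y)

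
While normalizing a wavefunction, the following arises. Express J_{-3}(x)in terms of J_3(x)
For integer n: J_{-n}(x)=(-1)^n J_n(x)
With n=3: J_{-3}(x)=(-1)^3 J_3(x)=-J_3(x)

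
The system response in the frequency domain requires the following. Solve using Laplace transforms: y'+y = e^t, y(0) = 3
Take L: sY - 3 + Y = 1/(s-1)
Y(s + 1) = 1/(s-1) + 3
Y = 1/((s-1)(s + 1)) + 3/(s + 1)
Partial fractions: 1/((s-1)(s + 1)) = (1/2)/(s-1) - (1/2)/(s + 1)
So Y = (1/2)/(s-1) + (5/2)/(s + 1)
Inverse Laplace transform (L^(-1){1/(s-1)} = e^t, L^(-1){1/(s + 1)} = e^(-t)):

Answer: y(t) = (1/2)·e^t + (5/2)·e^(-t)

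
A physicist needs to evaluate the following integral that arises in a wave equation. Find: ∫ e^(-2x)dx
Since d/dx[e^(-2x)] = -2e^(-2x), we get -1/2 e^(-2x) + C

Answer: (-1/2)e^(-2x) + C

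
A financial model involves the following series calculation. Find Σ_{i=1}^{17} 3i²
=3·n(n+1)(2n+1)/6=3·17·18·35/6=5355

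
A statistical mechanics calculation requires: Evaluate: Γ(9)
Γ(n) = (n-1)! for positive integers
Γ(9) = 8! = 40320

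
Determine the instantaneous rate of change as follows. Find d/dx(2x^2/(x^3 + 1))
Quotient rule: (f/g)'=(f'g - fg')/g²
f=2x^2, f'=4x
g=x^3+1, g'=3x^2

Answer: (4x·(x^3+1)-6x^4)/(x^3+1)²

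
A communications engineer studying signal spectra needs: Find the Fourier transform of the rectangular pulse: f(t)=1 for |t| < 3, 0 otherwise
F(omega) = integral from -3 to 3 of e^(-j*omega*t) dt
= 2*sin(3*omega)/omega = 6*sinc(3*omega/pi)

Answer: 2*sin(3*omega)/omega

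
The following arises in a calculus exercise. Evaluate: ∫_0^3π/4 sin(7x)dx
Antiderivative: -cos(7x)/7
Evaluate at bounds: [-cos(7·3π/4)/7] - [-cos(7·0)/7]
=(-(-√2/2)+(1))/7=1/7+√2/14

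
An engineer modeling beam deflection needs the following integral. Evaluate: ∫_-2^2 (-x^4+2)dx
Step 1: Find antiderivative F(x)=(-1/5)x^5 + 2x
Step 2: F(2) - F(-2)=-12/5 - (12/5)=-24/5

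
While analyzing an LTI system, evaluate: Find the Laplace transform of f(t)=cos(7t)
L{cos(wt)} = s/(s²+w²)
L{cos(7t)} = s/(s²+49)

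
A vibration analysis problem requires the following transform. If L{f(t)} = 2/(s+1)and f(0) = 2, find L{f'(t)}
L{f'(t)}=s·F(s) - f(0)=2s/(s + 1) - 2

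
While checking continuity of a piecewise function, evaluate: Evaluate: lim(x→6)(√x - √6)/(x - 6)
Multiply by conjugate (√x + √6)/(√x + √6):
= (x - 6)/((x - 6)(√x + √6)) = 1/(√x + √6)
As x → 6: 1/(2√6)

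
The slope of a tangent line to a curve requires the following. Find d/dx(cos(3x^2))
Chain rule: d/dx[cos(u)] = -sin(u)·u' where u = 3x^2
u' = 6x

Answer: -6x·sin(3x^2)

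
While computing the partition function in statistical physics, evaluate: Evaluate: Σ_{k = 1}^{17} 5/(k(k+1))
Partial fractions: 5/(k(k+1))=5/k - 5/(k+1)
Telescoping sum: 5(1-1/18)=5·17/18

Answer: 85/18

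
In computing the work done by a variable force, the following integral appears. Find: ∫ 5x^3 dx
Using power rule: ∫ 5x^3 dx = 5/4 x^4+C = (5/4)x^4+C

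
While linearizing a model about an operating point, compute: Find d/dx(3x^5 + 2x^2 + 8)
Power rule: d/dx(ax^n) = n·a·x^(n-1)
Term by term: 15·x^4 + 4·x

Answer: 15x^4 + 4x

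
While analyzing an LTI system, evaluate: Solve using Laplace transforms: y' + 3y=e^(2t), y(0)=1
Take L: sY - 1+3Y = 1/(s-2)
Y(s+3) = 1/(s-2)+1
Y = 1/((s-2)(s+3))+1/(s+3)
Partial fractions: 1/((s-2)(s+3)) = (1/5)/(s-2) - (1/5)/(s+3)
So Y = (1/5)/(s-2)+(4/5)/(s+3)
Inverse Laplace transform (L^(-1){1/(s-2)} = e^(2t), L^(-1){1/(s+3)} = e^(-3t)):

Answer: y(t) = (1/5)·e^(2t)+(4/5)·e^(-3t)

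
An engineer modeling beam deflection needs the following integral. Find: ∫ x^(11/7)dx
Power rule: ∫ x^(11/7) dx=x^(18/7)/(18/7) + C

Answer: (7/18)·x^(18/7) + C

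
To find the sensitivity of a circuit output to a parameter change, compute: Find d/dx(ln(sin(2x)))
Chain rule: d/dx[ln(u)]=u'/u where u=sin(2x)
u'=2cos(2x)

Answer: (2cos(2x))/(sin(2x))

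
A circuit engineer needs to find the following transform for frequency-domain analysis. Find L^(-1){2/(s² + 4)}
L^(-1){w/(s² + w²)} = sin(wt)
Here w = 2

Answer: sin(2t)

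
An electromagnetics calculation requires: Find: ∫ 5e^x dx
Since d/dx[e^x] = + e^x, we get 5e^x + C

Answer: 5e^x + C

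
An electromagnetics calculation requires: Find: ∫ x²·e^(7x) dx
Integration by parts twice:
First: u = x², dv = e^(7x) dx => x²e^(7x)/7 - (2/7)∫ xe^(7x) dx
Second (∫ xe^(7x) dx): xe^(7x)/7 - e^(7x)/49
Combining: e^(7x)(x²/7 - 2x/49 + 2/343) + C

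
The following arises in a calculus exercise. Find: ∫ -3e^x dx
Since d/dx[e^x] = + e^x, we get -3e^x + C

Answer: -3e^x + C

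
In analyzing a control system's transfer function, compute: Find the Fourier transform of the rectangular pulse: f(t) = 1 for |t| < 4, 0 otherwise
F(omega)=integral from -4 to 4 of e^(-j * omega * t) dt
=2 * sin(4 * omega)/omega=8 * sinc(4 * omega/pi)

Answer: 2 * sin(4 * omega)/omega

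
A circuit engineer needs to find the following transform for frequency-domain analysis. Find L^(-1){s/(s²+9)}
L^(-1){s/(s² + w²)}=cos(wt)
Here w=3

Answer: cos(3t)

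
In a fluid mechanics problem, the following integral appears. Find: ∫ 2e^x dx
Since d/dx[e^x] = + e^x, we get 2e^x + C

Answer: 2e^x + C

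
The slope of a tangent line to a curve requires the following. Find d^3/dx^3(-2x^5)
Apply power rule 3 times:
d^1: -10x^4
d^2: -40x^3
d^3: -120x^2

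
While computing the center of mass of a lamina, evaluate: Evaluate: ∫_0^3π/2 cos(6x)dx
Antiderivative: sin(6x)/6
Evaluate at bounds: [sin(6·3π/2)/6] - [sin(6·0)/6]
=((0) - (0))/6=0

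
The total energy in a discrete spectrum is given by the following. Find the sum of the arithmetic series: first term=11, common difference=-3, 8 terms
Last term: a_n = 11 + (8 - 1)·-3 = -10
Sum = n(a_1 + a_n)/2 = 8(11 + (-10))/2 = 4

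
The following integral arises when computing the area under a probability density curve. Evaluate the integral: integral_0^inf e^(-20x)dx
integral_0^inf e^(-20x) dx = [-1/20*e^(-20x)]_0^inf
= 0 - (-1/20) = 1/20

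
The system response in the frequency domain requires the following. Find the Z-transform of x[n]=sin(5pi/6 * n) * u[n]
Z{sin(w0 * n) * u[n]}=z * sin(w0)/(z^2 - 2z * cos(w0) + 1)
With w0=5pi/6: X(z)=z * sin(5pi/6)/(z^2 - 2z * cos(5pi/6) + 1)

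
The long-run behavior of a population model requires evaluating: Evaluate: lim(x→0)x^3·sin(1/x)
Squeeze theorem: -|x^3| ≤ x^3·sin(1/x) ≤ |x^3|
Since x^3 → 0 as x → 0, by squeeze theorem the limit is 0

Answer: 0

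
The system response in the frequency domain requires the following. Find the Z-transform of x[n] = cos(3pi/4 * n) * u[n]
Z{cos(w0*n)*u[n]} = z(z - cos(w0))/(z^2 - 2z*cos(w0) + 1)
With w0 = 3pi/4: X(z) = z(z - cos(3pi/4))/(z^2 - 2z*cos(3pi/4) + 1)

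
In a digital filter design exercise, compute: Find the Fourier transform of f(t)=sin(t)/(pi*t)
sin(W * t)/(pi * t) = (W/pi) * sinc(W * t/pi) is the impulse response of the ideal low-pass filter with cutoff W (here W = 1).
Its Fourier transform is a rectangular function:
F(omega) = 1 for |omega| < 1, 0 otherwise

Answer: rect(omega/2) [i.e., 1 for |omega| < 1, 0 otherwise]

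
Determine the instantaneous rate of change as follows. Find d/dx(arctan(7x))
d/dx[arctan(u)] = u'/(1 + u²), u = 7x, u' = 7

Answer: 7/(1 + 49x²)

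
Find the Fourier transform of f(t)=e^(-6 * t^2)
The Fourier transform of a Gaussian e^(-a*t^2) is sqrt(pi/a)*e^(-omega^2/(4a)).
With a=6: F(omega)=sqrt(pi/6)*e^(-omega^2/24)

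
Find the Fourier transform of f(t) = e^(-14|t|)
Using the standard pair: F{e^(-a|t|)}=2a/(a^2 + omega^2)
With a=14: F(omega)=28/(196 + omega^2)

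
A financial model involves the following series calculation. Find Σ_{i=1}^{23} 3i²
= 3·n(n+1)(2n+1)/6 = 3·23·24·47/6 = 12972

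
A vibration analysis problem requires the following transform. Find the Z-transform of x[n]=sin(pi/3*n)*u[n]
Z{sin(w0*n)*u[n]} = z*sin(w0)/(z^2-2z*cos(w0)+1)
With w0 = pi/3: X(z) = z*sin(pi/3)/(z^2-2z*cos(pi/3)+1)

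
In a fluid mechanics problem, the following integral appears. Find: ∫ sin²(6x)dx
Using identity sin²(u)=(1 - cos(2u))/2:
∫ (1 - cos(12x))/2 dx=x/2 - sin(12x)/24 + C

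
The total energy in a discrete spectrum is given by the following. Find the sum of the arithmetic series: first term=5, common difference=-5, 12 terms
Last term: a_n=5 + (12 - 1)·-5=-50
Sum=n(a_1 + a_n)/2=12(5 + (-50))/2=-270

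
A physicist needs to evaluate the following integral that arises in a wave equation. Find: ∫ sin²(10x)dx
Using identity sin²(u) = (1 - cos(2u))/2:
∫ (1 - cos(20x))/2 dx = x/2 - sin(20x)/40 + C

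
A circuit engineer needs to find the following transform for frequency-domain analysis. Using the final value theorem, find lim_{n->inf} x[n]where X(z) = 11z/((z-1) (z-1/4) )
Final value theorem: lim x[n] = lim_{z->1} (z-1) * X(z)
(z-1) * X(z) = 11z/(z-1/4)
As z->1: 11/(1 - 1/4) = 11/(3/4) = 44/3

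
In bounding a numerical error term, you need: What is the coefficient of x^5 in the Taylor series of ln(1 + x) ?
ln(1+x) = Σ (-1)^(n+1) x^n/n
Coefficient of x^5 = (-1)^6/5 = 1/5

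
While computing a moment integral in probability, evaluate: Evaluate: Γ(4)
Γ(n) = (n-1)! for positive integers
Γ(4) = 3! = 6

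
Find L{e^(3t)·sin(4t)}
First shifting: L{e^(at)f(t)} = F(s-a)
L{sin(4t)} = 4/(s²+16)
Shift: 4/((s-3)²+16)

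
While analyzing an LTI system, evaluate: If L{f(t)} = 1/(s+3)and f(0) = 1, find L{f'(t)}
L{f'(t)} = s·F(s) - f(0) = s/(s + 3) - 1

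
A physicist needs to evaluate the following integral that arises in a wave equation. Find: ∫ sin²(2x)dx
Using identity sin²(u) = (1 - cos(2u))/2:
∫ (1 - cos(4x))/2 dx = x/2 - sin(4x)/8 + C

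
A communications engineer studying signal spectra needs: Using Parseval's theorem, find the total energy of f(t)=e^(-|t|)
Parseval's theorem: E = integral |f(t)|^2 dt = (1/2pi) integral |F(omega)|^2 domega
E = integral_{-inf}^{inf} e^(-2|t|) dt = 2 * integral_0^inf e^(-2t) dt = 2/(2 * 1) = 1/1

Answer: 1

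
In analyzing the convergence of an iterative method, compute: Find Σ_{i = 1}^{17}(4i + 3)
=4·Σ i+3·17=4·153+51=663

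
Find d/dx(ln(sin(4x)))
Chain rule: d/dx[ln(u)]=u'/u where u=sin(4x)
u'=4cos(4x)

Answer: (4cos(4x))/(sin(4x))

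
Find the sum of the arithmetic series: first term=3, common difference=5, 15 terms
Last term: a_n = 3 + (15 - 1)·5 = 73
Sum = n(a_1 + a_n)/2 = 15(3 + 73)/2 = 570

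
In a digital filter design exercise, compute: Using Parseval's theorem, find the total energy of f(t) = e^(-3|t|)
Parseval's theorem: E=integral |f(t)|^2 dt=(1/2pi) integral |F(omega)|^2 domega
E=integral_{-inf}^{inf} e^(-6|t|) dt=2*integral_0^inf e^(-6t) dt=2/(2*3)=1/3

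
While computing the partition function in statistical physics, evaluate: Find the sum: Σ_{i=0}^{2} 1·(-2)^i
Geometric series: S = a(1 - r^n)/(1 - r)
a = 1, r = -2, n = 3
S = 1(1+8)/3 = 3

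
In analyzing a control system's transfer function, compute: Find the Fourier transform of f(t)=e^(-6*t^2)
The Fourier transform of a Gaussian e^(-a*t^2) is sqrt(pi/a)*e^(-omega^2/(4a)).
With a = 6: F(omega) = sqrt(pi/6)*e^(-omega^2/24)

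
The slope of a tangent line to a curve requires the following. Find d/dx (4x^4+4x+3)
Power rule: d/dx(ax^n)=n·a·x^(n-1)
Term by term: 16·x^3+4

Answer: 16x^3+4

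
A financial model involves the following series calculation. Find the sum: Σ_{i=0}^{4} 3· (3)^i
Geometric series: S=a(1 - r^n)/(1 - r)
a=3, r=3, n=5
S=3(1-243)/-2=363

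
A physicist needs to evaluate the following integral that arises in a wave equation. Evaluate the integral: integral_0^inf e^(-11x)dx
integral_0^inf e^(-11x) dx=[-1/11 * e^(-11x)]_0^inf
=0 - (-1/11)=1/11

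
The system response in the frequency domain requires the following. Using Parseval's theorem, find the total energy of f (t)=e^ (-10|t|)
Parseval's theorem: E=integral |f(t)|^2 dt=(1/2pi) integral |F(omega)|^2 domega
E=integral_{-inf}^{inf} e^(-20|t|) dt=2*integral_0^inf e^(-20t) dt=2/(2*10)=1/10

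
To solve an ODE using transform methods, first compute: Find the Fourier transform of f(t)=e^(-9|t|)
Using the standard pair: F{e^(-a|t|)} = 2a/(a^2 + omega^2)
With a = 9: F(omega) = 18/(81 + omega^2)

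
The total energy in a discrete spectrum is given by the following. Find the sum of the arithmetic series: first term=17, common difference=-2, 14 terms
Last term: a_n = 17+(14-1)·-2 = -9
Sum = n(a_1+a_n)/2 = 14(17+(-9))/2 = 56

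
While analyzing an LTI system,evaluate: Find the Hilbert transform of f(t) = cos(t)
The Hilbert transform shifts each frequency component by -pi/2.
H{cos(wt)}=sin(wt)
With w=1: H{cos(t)}=sin(t)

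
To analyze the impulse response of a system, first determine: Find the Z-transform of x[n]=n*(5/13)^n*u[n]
Using the property Z{n*a^n*u[n]}=az/(z-a)^2
With a=5/13: X(z)=(5/13)z/(z - 5/13)^2, |z| > 5/13

Answer: (5/13)z/(z - 5/13)^2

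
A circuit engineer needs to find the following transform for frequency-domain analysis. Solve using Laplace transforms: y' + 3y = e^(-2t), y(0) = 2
Take L: sY - 2 + 3Y=1/(s + 2)
Y(s + 3)=1/(s + 2) + 2
Y=1/((s + 2)(s + 3)) + 2/(s + 3)
Partial fractions: 1/((s + 2)(s + 3))=1/(s + 2) - 1/(s + 3)
So Y=1/(s + 2) + 1/(s + 3)
Inverse Laplace transform (L^(-1){1/(s + 2)}=e^(-2t), L^(-1){1/(s + 3)}=e^(-3t)):

Answer: y(t)=1·e^(-2t) + e^(-3t)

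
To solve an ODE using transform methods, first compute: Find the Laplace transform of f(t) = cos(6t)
L{cos(wt)}=s/(s²+w²)
L{cos(6t)}=s/(s²+36)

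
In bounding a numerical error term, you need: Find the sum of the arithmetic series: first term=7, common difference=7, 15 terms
Last term: a_n = 7+(15-1)·7 = 105
Sum = n(a_1+a_n)/2 = 15(7+105)/2 = 840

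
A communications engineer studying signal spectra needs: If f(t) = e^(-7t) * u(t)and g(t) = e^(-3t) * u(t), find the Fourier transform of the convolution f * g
By the convolution theorem: F{f*g}=F(omega)*G(omega)
F(omega)=1/(7 + j*omega), G(omega)=1/(3 + j*omega)
F{f*g}=1/((7 + j*omega)(3 + j*omega))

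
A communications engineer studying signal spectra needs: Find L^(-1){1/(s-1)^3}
L^(-1){1/(s-a)^n}=t^(n-1)·e^(at)/(n-1)!
Here a=1, n=3: t^2·e^(t)/2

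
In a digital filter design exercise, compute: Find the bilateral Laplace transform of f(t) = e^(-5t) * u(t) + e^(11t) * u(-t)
For e^(-5t)*u(t): L = 1/(s+5), Re(s) > -5
For e^(11t)*u(-t): L = -1/(s-11), Re(s) < 11
Combined: F(s) = 1/(s+5)-1/(s-11), -5 < Re(s) < 11

Answer: 1/(s+5)-1/(s-11), ROC: -5 < Re(s) < 11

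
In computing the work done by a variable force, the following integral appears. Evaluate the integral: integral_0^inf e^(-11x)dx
integral_0^inf e^(-11x) dx=[-1/11*e^(-11x)]_0^inf
=0 - (-1/11)=1/11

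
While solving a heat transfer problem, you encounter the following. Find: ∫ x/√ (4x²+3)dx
Let u=4x² + 3, du=8x dx
∫ (1/8)·u^(-1/2) du=√u/4 + C

Answer: √(4x² + 3)/4 + C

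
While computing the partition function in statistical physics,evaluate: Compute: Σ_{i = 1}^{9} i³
Using formula: Σ i^3=[n(n + 1)/2]²=[9·10/2]²=2025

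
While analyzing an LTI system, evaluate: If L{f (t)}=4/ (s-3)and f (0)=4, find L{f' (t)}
L{f'(t)} = s·F(s) - f(0) = 4s/(s-3)-4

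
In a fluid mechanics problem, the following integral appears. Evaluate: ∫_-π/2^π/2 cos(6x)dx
Antiderivative: sin(6x)/6
Evaluate at bounds: [sin(6·π/2)/6] - [sin(6·-π/2)/6]
= ((0) - (0))/6 = 0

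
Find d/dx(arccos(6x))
d/dx[arccos(u)] = -u'/√(1-u²), u = 6x, u' = 6

Answer: -6/√(1 - 36x²)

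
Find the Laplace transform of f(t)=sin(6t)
L{sin(wt)} = w/(s²+w²)
L{sin(6t)} = 6/(s²+36)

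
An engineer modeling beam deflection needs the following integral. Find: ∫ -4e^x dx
Since d/dx[e^x]=+e^x, we get -4e^x+C

Answer: -4e^x+C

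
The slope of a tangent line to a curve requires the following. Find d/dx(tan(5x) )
Chain rule: d/dx[tan(u)] = sec²(u)·u' where u = 5x
u' = 5

Answer: 5·sec²(5x)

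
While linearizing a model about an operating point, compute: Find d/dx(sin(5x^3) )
Chain rule: d/dx[sin(u)] = cos(u)·u' where u = 5x^3
u' = 15x^2

Answer: 15x^2·cos(5x^3)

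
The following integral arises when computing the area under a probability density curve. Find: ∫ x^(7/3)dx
Power rule: ∫ x^(7/3) dx = x^(10/3)/(10/3)+C

Answer: (3/10)·x^(10/3)+C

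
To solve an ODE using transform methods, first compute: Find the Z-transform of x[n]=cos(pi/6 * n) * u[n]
Z{cos(w0 * n) * u[n]} = z(z - cos(w0))/(z^2 - 2z * cos(w0) + 1)
With w0 = pi/6: X(z) = z(z - cos(pi/6))/(z^2 - 2z * cos(pi/6) + 1)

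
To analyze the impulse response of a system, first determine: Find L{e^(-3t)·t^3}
First shifting: L{e^(at)f(t)} = F(s-a)
L{t^3} = 6/s^4
Shift s → s + 3: 6/(s + 3)^4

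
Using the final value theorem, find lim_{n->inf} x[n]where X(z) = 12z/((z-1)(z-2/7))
Final value theorem: lim x[n]=lim_{z->1} (z-1)*X(z)
(z-1)*X(z)=12z/(z-2/7)
As z->1: 12/(1-2/7)=12/(5/7)=84/5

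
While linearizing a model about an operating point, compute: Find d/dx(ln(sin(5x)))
Chain rule: d/dx[ln(u)]=u'/u where u=sin(5x)
u'=5cos(5x)

Answer: (5cos(5x))/(sin(5x))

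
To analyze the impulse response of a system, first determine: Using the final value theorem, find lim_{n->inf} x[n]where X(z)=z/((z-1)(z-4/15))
Final value theorem: lim x[n]=lim_{z->1} (z-1)*X(z)
(z-1)*X(z)=z/(z-4/15)
As z->1: 1/(1 - 4/15)=1/(11/15)=15/11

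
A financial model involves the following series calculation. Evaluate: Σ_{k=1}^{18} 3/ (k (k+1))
Partial fractions: 3/(k(k + 1)) = 3/k - 3/(k + 1)
Telescoping sum: 3(1 - 1/19) = 3·18/19

Answer: 54/19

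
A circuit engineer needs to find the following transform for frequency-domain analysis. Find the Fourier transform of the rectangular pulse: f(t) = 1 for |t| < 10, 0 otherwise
F(omega)=integral from -10 to 10 of e^(-j*omega*t) dt
=2*sin(10*omega)/omega=20*sinc(10*omega/pi)

Answer: 2*sin(10*omega)/omega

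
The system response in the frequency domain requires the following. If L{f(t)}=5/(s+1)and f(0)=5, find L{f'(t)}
L{f'(t)}=s·F(s) - f(0)=5s/(s + 1) - 5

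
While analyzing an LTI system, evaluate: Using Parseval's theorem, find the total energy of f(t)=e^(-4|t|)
Parseval's theorem: E=integral |f(t)|^2 dt=(1/2pi) integral |F(omega)|^2 domega
E=integral_{-inf}^{inf} e^(-8|t|) dt=2 * integral_0^inf e^(-8t) dt=2/(2 * 4)=1/4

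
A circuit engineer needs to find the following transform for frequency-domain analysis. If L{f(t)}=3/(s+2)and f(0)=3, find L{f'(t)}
L{f'(t)}=s·F(s) - f(0)=3s/(s+2)-3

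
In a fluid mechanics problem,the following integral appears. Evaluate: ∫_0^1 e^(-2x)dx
Antiderivative: (1/(-2))e^(-2x)
Evaluate: (1/(-2))(e^-2 - 1)

Answer: (e^-2 - 1)/(-2)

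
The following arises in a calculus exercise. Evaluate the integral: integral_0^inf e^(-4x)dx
integral_0^inf e^(-4x) dx = [-1/4*e^(-4x)]_0^inf
= 0 - (-1/4) = 1/4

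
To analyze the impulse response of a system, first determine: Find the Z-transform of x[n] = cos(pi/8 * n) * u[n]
Z{cos(w0*n)*u[n]} = z(z - cos(w0))/(z^2-2z*cos(w0)+1)
With w0 = pi/8: X(z) = z(z - cos(pi/8))/(z^2-2z*cos(pi/8)+1)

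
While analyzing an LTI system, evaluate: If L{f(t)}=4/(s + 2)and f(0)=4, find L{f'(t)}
L{f'(t)}=s·F(s) - f(0)=4s/(s + 2) - 4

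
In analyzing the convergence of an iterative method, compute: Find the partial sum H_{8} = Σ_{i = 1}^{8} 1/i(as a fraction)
H_8=1+1/2+1/3+...+1/8
=761/280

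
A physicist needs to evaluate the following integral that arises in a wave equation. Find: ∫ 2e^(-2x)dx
Since d/dx[e^(-2x)] = -2e^(-2x), we get -1 e^(-2x)+C

Answer: -e^(-2x)+C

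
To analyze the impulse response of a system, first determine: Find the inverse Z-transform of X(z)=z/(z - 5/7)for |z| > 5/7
Standard pair: z/(z-a) <-> a^n * u[n] for causal signals
With a=5/7: x[n]=(5/7)^n * u[n]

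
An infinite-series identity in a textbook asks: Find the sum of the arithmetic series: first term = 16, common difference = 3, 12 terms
Last term: a_n=16+(12-1)·3=49
Sum=n(a_1+a_n)/2=12(16+49)/2=390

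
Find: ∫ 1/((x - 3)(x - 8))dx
Partial fractions: 1/((x-3)(x-8))=A/(x-3)+B/(x-8)
A=-1/5, B=1/5
∫ [-1/5· 1/(x-3)+1/5· 1/(x-8)] dx
=(1/5)[ln|x-8| - ln|x-3|]+C

Answer: (1/5)·ln|(x-8)/(x-3)|+C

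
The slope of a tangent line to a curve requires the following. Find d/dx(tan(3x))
Chain rule: d/dx[tan(u)]=sec²(u)·u' where u=3x
u'=3

Answer: 3·sec²(3x)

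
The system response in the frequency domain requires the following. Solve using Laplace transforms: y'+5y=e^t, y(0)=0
Take L: sY - 0+5Y = 1/(s-1)
Y(s+5) = 1/(s-1)+0
Y = 1/((s-1)(s+5))+0/(s+5)
Partial fractions: 1/((s-1)(s+5)) = (1/6)/(s-1) - (1/6)/(s+5)
So Y = (1/6)/(s-1) - (1/6)/(s+5)
Inverse Laplace transform (L^(-1){1/(s-1)} = e^t, L^(-1){1/(s+5)} = e^(-5t)):

Answer: y(t) = (1/6)·e^t - (1/6)·e^(-5t)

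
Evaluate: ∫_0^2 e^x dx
Antiderivative: e^x
Evaluate: (e^2-1)

Answer: e^2-1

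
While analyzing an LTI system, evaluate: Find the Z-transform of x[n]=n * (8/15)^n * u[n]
Using the property Z{n*a^n*u[n]}=az/(z-a)^2
With a=8/15: X(z)=(8/15)z/(z - 8/15)^2, |z| > 8/15

Answer: (8/15)z/(z - 8/15)^2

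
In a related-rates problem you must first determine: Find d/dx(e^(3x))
Chain rule: d/dx[e^u] = e^u · u' where u = 3x
u' = 3

Answer: 3·e^(3x)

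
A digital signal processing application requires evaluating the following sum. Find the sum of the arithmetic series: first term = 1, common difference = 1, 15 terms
Last term: a_n=1 + (15 - 1)·1=15
Sum=n(a_1 + a_n)/2=15(1 + 15)/2=120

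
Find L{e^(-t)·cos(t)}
First shifting: L{e^(at)f(t)}=F(s-a)
L{cos(t)}=s/(s²+1)
Shift: (s+1)/((s+1)²+1)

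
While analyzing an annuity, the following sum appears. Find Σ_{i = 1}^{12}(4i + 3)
= 4·Σ i + 3·12 = 4·78 + 36 = 348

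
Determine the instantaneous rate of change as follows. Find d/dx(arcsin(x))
d/dx[arcsin(u)] = u'/√(1-u²), u = x, u' = 1

Answer: 1/√(1-x²)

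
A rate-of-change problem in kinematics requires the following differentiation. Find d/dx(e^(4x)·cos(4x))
Product rule: (fg)' = f'g + fg'
f = e^(4x), f' = 4·e^(4x)
g = cos(4x), g' = -4·sin(4x)

Answer: 4·e^(4x)·cos(4x) - 4·e^(4x)·sin(4x)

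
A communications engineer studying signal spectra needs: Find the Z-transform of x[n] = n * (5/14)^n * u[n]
Using the property Z{n*a^n*u[n]}=az/(z-a)^2
With a=5/14: X(z)=(5/14)z/(z - 5/14)^2, |z| > 5/14

Answer: (5/14)z/(z - 5/14)^2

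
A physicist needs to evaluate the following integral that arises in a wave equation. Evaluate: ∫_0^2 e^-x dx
Antiderivative: -e^-x
Evaluate: -(e^-2-1)

Answer: (e^-2-1)/(-1)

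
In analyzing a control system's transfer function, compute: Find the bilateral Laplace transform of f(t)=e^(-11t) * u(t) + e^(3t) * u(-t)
For e^(-11t)*u(t): L=1/(s + 11), Re(s) > -11
For e^(3t)*u(-t): L=-1/(s-3), Re(s) < 3
Combined: F(s)=1/(s + 11) - 1/(s-3), -11 < Re(s) < 3

Answer: 1/(s + 11) - 1/(s-3), ROC: -11 < Re(s) < 3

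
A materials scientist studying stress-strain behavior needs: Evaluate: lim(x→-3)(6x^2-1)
Polynomial is continuous, so substitute x=-3:
6·(-3)^2 - 1=53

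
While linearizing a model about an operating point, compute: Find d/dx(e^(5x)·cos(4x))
Product rule: (fg)' = f'g+fg'
f = e^(5x), f' = 5·e^(5x)
g = cos(4x), g' = -4·sin(4x)

Answer: 5·e^(5x)·cos(4x)-4·e^(5x)·sin(4x)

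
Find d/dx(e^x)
Chain rule: d/dx[e^u]=e^u · u' where u=x
u'=1

Answer: 1·e^x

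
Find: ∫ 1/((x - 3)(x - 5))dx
Partial fractions: 1/((x-3)(x-5)) = A/(x-3) + B/(x-5)
A = -1/2, B = 1/2
∫ [-1/2· 1/(x-3) + 1/2· 1/(x-5)] dx
= (1/2)[ln|x-5| - ln|x-3|] + C

Answer: (1/2)·ln|(x-5)/(x-3)| + C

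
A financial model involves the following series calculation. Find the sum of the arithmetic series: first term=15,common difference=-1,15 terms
Last term: a_n = 15 + (15 - 1)·-1 = 1
Sum = n(a_1 + a_n)/2 = 15(15 + 1)/2 = 120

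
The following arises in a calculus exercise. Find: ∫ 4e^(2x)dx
Since d/dx[e^(2x)] = 2e^(2x), we get 2 e^(2x) + C

Answer: 2e^(2x) + C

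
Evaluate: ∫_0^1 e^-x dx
Antiderivative: -e^-x
Evaluate: -(e^-1 - 1)

Answer: (e^-1 - 1)/(-1)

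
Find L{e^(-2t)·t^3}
First shifting: L{e^(at)f(t)} = F(s-a)
L{t^3} = 6/s^4
Shift s → s + 2: 6/(s + 2)^4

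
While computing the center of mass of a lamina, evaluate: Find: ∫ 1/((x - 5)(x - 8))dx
Partial fractions: 1/((x-5)(x-8))=A/(x-5)+B/(x-8)
A=-1/3, B=1/3
∫ [-1/3· 1/(x-5)+1/3· 1/(x-8)] dx
=(1/3)[ln|x-8| - ln|x-5|]+C

Answer: (1/3)·ln|(x-8)/(x-5)|+C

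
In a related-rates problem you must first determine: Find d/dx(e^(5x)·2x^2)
Product rule: (fg)' = f'g + fg'
f = e^(5x), f' = 5·e^(5x)
g = 2x^2, g' = 4x

Answer: 10·e^(5x)·x^2 + 4·e^(5x)·x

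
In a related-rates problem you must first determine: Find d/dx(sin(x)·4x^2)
Product rule: (fg)' = f'g + fg'
f = sin(x), f' = cos(x)
g = 4x^2, g' = 8x

Answer: 4·cos(x)·x^2 + 8·sin(x)·x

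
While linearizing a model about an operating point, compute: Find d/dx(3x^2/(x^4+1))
Quotient rule: (f/g)'=(f'g - fg')/g²
f=3x^2, f'=6x
g=x^4 + 1, g'=4x^3

Answer: (6x·(x^4 + 1) - 12x^5)/(x^4 + 1)²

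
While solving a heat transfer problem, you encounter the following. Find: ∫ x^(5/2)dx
Power rule: ∫ x^(5/2) dx = x^(7/2)/(7/2) + C

Answer: (2/7)·x^(7/2) + C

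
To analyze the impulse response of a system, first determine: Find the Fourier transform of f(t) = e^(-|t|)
Using the standard pair: F{e^(-a|t|)}=2a/(a^2 + omega^2)
With a=1: F(omega)=2/(1 + omega^2)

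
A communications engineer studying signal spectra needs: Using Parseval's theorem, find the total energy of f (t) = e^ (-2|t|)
Parseval's theorem: E=integral |f(t)|^2 dt=(1/2pi) integral |F(omega)|^2 domega
E=integral_{-inf}^{inf} e^(-4|t|) dt=2*integral_0^inf e^(-4t) dt=2/(2*2)=1/2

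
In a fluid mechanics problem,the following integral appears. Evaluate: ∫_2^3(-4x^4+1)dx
Step 1: Find antiderivative F(x) = (-4/5)x^5 + x
Step 2: F(3) - F(2) = -957/5 - (-118/5) = -839/5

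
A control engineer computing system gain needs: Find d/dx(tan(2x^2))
Chain rule: d/dx[tan(u)] = sec²(u)·u' where u = 2x^2
u' = 4x

Answer: 4x·sec²(2x^2)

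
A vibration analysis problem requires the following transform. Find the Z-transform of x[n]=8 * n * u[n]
Z{n * u[n]}=z/(z-1)^2
By linearity: Z{8 * n * u[n]}=8z/(z-1)^2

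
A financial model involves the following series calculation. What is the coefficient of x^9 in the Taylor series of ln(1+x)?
ln(1+x)=Σ (-1)^(n+1) x^n/n
Coefficient of x^9=(-1)^10/9=1/9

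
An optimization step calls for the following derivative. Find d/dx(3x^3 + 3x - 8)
Power rule: d/dx(ax^n)=n·a·x^(n-1)
Term by term: 9·x^2 + 3

Answer: 9x^2 + 3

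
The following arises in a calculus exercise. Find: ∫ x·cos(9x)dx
By parts: u = x, dv = cos(9x) dx
du = dx, v = sin(9x)/9
= x·sin(9x)/9+cos(9x)/9²+C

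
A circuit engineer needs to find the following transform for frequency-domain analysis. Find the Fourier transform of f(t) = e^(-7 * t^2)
The Fourier transform of a Gaussian e^(-a * t^2) is sqrt(pi/a) * e^(-omega^2/(4a)).
With a=7: F(omega)=sqrt(pi/7) * e^(-omega^2/28)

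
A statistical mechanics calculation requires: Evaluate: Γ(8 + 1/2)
Γ(n+1/2) = (2n)!√π/(4^n·n!)
= 20922789888000√π/(65536·40320) = (2027025/256)·√π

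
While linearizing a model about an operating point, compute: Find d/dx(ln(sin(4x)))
Chain rule: d/dx[ln(u)] = u'/u where u = sin(4x)
u' = 4cos(4x)

Answer: (4cos(4x))/(sin(4x))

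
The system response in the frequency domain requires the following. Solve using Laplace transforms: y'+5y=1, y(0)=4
Take L of both sides: sY(s) - 4 + 5Y(s) = 1/s
Y(s)(s + 5) = 1/s + 4
Y(s) = 1/(s(s + 5)) + 4/(s + 5)
Partial fractions: 1/(s(s + 5)) = (1/5)/s - (1/5)/(s + 5)
So Y(s) = (1/5)/s + (19/5)/(s + 5)
Inverse transform (L^(-1){1/s} = 1, L^(-1){1/(s + 5)} = e^(-5t)):

Answer: y(t) = 1/5 + (19/5)·e^(-5t)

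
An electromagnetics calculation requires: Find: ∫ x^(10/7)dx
Power rule: ∫ x^(10/7) dx = x^(17/7)/(17/7)+C

Answer: (7/17)·x^(17/7)+C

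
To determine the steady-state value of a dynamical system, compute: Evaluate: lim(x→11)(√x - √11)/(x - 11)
Multiply by conjugate (√x + √11)/(√x + √11):
=(x - 11)/((x - 11)(√x + √11))=1/(√x + √11)
As x → 11: 1/(2√11)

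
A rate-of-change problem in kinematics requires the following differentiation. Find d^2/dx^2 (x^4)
Apply power rule 2 times:
d^1: 4x^3
d^2: 12x^2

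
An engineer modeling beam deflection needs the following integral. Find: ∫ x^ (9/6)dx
Power rule: ∫ x^(3/2) dx=x^(5/2)/(5/2) + C

Answer: (2/5)·x^(5/2) + C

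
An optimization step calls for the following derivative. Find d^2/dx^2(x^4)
Apply power rule 2 times:
d^1: 4x^3
d^2: 12x^2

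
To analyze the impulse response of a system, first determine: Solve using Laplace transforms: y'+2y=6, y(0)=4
Take L of both sides: sY(s) - 4 + 2Y(s) = 6/s
Y(s)(s + 2) = 6/s + 4
Y(s) = 6/(s(s + 2)) + 4/(s + 2)
Partial fractions: 6/(s(s + 2)) = 3/s - 3/(s + 2)
So Y(s) = 3/s + 1/(s + 2)
Inverse transform (L^(-1){1/s} = 1, L^(-1){1/(s + 2)} = e^(-2t)):

Answer: y(t) = 3 + e^(-2t)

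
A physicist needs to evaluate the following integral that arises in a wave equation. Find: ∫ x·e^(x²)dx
Let u=x², du=2x dx
∫ (1/2)e^u du=e^u/2 + C

Answer: e^(x²)/2 + C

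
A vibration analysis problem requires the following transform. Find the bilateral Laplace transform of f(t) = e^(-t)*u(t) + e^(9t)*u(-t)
For e^(-t) * u(t): L=1/(s+1), Re(s) > -1
For e^(9t) * u(-t): L=-1/(s-9), Re(s) < 9
Combined: F(s)=1/(s+1)-1/(s-9), -1 < Re(s) < 9

Answer: 1/(s+1)-1/(s-9), ROC: -1 < Re(s) < 9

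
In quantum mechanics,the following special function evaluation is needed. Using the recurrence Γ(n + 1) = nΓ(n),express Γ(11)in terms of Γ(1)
Γ(11) = 10Γ(10) = 10·9Γ(9) = ... = 10!·Γ(1) = 3628800·Γ(1)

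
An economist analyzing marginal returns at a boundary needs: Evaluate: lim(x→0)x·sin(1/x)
Squeeze theorem: -|x| ≤ x·sin(1/x) ≤ |x|
Since x → 0 as x → 0, by squeeze theorem the limit is 0

Answer: 0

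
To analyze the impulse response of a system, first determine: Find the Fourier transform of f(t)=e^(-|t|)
Using the standard pair: F{e^(-a|t|)}=2a/(a^2+omega^2)
With a=1: F(omega)=2/(1+omega^2)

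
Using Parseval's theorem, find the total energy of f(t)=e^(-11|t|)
Parseval's theorem: E=integral |f(t)|^2 dt=(1/2pi) integral |F(omega)|^2 domega
E=integral_{-inf}^{inf} e^(-22|t|) dt=2*integral_0^inf e^(-22t) dt=2/(2*11)=1/11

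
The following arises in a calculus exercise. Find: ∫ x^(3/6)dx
Power rule: ∫ x^(1/2) dx = x^(3/2)/(3/2) + C

Answer: (2/3)·x^(3/2) + C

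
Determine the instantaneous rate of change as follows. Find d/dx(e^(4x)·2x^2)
Product rule: (fg)'=f'g + fg'
f=e^(4x), f'=4·e^(4x)
g=2x^2, g'=4x

Answer: 8·e^(4x)·x^2 + 4·e^(4x)·x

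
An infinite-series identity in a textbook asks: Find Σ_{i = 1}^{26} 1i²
=1·n(n+1)(2n+1)/6=1·26·27·53/6=6201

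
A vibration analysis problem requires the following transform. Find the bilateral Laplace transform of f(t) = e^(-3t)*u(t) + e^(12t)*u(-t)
For e^(-3t)*u(t): L=1/(s + 3), Re(s) > -3
For e^(12t)*u(-t): L=-1/(s-12), Re(s) < 12
Combined: F(s)=1/(s + 3) - 1/(s-12), -3 < Re(s) < 12

Answer: 1/(s + 3) - 1/(s-12), ROC: -3 < Re(s) < 12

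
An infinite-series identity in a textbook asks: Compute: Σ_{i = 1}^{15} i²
Using formula: Σ i^2 = n(n+1)(2n+1)/6 = 15·16·31/6 = 1240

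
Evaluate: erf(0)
erf(0) = 0 (error function is odd and erf(0) = 0 by definition)

Answer: 0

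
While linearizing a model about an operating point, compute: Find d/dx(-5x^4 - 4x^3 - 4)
Power rule: d/dx(ax^n)=n·a·x^(n-1)
Term by term: -20·x^3 - 12·x^2

Answer: -20x^3 - 12x^2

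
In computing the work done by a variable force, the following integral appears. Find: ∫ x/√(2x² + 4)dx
Let u=2x² + 4, du=4x dx
∫ (1/4)·u^(-1/2) du=√u/2 + C

Answer: √(2x² + 4)/2 + C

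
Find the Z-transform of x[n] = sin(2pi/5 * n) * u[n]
Z{sin(w0 * n) * u[n]} = z * sin(w0)/(z^2 - 2z * cos(w0) + 1)
With w0 = 2pi/5: X(z) = z * sin(2pi/5)/(z^2 - 2z * cos(2pi/5) + 1)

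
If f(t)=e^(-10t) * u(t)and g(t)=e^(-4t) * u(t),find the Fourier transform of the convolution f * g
By the convolution theorem: F{f * g} = F(omega) * G(omega)
F(omega) = 1/(10+j * omega), G(omega) = 1/(4+j * omega)
F{f * g} = 1/((10+j * omega)(4+j * omega))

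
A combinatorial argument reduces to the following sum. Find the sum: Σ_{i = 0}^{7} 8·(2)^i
Geometric series: S=a(1 - r^n)/(1 - r)
a=8, r=2, n=8
S=8(1-256)/-1=2040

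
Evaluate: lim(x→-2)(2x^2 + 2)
Polynomial is continuous, so substitute x = -2:
2·(-2)^2+2 = 10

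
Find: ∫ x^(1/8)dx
Power rule: ∫ x^(1/8) dx = x^(9/8)/(9/8) + C

Answer: (8/9)·x^(9/8) + C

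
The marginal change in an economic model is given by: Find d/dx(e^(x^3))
Chain rule: d/dx[e^u]=e^u · u' where u=x^3
u'=3x^2

Answer: 3x^2·e^(x^3)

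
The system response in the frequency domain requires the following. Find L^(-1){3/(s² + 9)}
L^(-1){w/(s²+w²)}=sin(wt)
Here w=3

Answer: sin(3t)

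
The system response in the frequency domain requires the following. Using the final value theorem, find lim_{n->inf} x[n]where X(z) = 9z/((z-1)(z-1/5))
Final value theorem: lim x[n] = lim_{z->1} (z-1)*X(z)
(z-1)*X(z) = 9z/(z-1/5)
As z->1: 9/(1 - 1/5) = 9/(4/5) = 45/4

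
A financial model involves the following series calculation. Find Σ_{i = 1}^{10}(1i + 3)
=1·Σ i + 3·10=1·55 + 30=85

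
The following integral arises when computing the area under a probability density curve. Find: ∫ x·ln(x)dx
By parts: u = ln(x), dv = x dx
du = 1/x dx, v = x^2/2
= x^2·ln(x)/2 - ∫ x/2 dx
= x^2·ln(x)/2 - x^2/4 + C

Answer: x^2(ln(x)/2 - 1/4) + C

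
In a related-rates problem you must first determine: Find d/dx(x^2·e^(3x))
Product rule: (fg)'=f'g+fg'
f=x^2, f'=2x
g=e^(3x), g'=3·e^(3x)

Answer: 2x·e^(3x)+3x^2·e^(3x)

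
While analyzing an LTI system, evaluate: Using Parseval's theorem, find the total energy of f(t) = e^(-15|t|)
Parseval's theorem: E=integral |f(t)|^2 dt=(1/2pi) integral |F(omega)|^2 domega
E=integral_{-inf}^{inf} e^(-30|t|) dt=2*integral_0^inf e^(-30t) dt=2/(2*15)=1/15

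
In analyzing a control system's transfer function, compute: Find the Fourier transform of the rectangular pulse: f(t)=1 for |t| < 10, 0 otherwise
F(omega) = integral from -10 to 10 of e^(-j * omega * t) dt
= 2 * sin(10 * omega)/omega = 20 * sinc(10 * omega/pi)

Answer: 2 * sin(10 * omega)/omega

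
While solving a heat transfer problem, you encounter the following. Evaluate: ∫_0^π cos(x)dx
Antiderivative: sin(x)
Evaluate at bounds: [sin(1·π)/1] - [sin(1·0)/1]
=((0) - (0))/1=0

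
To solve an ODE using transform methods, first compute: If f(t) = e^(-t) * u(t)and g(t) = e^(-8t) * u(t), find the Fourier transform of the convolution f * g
By the convolution theorem: F{f*g}=F(omega)*G(omega)
F(omega)=1/(1 + j*omega), G(omega)=1/(8 + j*omega)
F{f*g}=1/((1 + j*omega)(8 + j*omega))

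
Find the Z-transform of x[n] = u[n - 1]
Using the time-shift property: Z{u[n-1]} = z^(-1) * z/(z-1)
= z^(0)/(z-1)

Answer: 1/(z-1)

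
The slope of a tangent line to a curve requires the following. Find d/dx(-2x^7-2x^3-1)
Power rule: d/dx(ax^n) = n·a·x^(n-1)
Term by term: -14·x^6 - 6·x^2

Answer: -14x^6 - 6x^2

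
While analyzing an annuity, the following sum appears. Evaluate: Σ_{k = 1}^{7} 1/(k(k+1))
Partial fractions: 1/(k(k+1))=1/k - 1/(k+1)
Telescoping sum: 1(1-1/8)=1·7/8

Answer: 7/8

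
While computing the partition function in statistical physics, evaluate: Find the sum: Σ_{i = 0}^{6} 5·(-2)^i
Geometric series: S=a(1 - r^n)/(1 - r)
a=5, r=-2, n=7
S=5(1+128)/3=215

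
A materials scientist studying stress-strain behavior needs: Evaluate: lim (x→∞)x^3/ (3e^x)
Apply L'Hôpital 3 times (∞/∞ each time):
Eventually get 3!/(3e^x) → 0

Answer: 0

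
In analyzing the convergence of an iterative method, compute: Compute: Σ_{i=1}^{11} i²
Using formula: Σ i^2=n(n + 1)(2n + 1)/6=11·12·23/6=506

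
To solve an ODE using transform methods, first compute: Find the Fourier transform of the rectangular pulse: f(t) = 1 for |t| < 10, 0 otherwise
F(omega)=integral from -10 to 10 of e^(-j*omega*t) dt
=2*sin(10*omega)/omega=20*sinc(10*omega/pi)

Answer: 2*sin(10*omega)/omega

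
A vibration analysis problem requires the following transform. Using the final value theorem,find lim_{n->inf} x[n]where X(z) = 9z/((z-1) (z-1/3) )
Final value theorem: lim x[n]=lim_{z->1} (z-1)*X(z)
(z-1)*X(z)=9z/(z-1/3)
As z->1: 9/(1 - 1/3)=9/(2/3)=27/2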